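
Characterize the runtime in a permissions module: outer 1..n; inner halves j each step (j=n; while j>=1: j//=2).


Reasoning: n times log n
Complexity: O(n log n)

O(n log n)


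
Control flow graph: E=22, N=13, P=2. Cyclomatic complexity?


Formula: V(G) = E - N + 2P
V(G) = 22 - 13 + 2*2
V(G) = 9 + 4
V(G) = 13

13


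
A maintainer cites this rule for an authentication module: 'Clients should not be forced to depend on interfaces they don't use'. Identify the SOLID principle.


This describes the Interface Segregation Principle (ISP)

Interface Segregation Principle (ISP)


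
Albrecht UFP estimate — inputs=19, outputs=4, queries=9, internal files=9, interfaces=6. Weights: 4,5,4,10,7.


UFP = EI*4 + EO*5 + EQ*4 + ILF*10 + EIF*7
UFP = 19*4 + 4*5 + 9*4 + 9*10 + 6*7
UFP = 76 + 20 + 36 + 90 + 42
UFP = 264

264


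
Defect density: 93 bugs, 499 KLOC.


Defect density = defects / KLOC
Defect density = 93 / 499
Defect density = 0.186 defects/KLOC

0.186 defects/KLOC


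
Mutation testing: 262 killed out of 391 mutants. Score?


Mutation score = killed / total * 100
Mutation score = 262 / 391 * 100
Mutation score = 67.01%

67.01%


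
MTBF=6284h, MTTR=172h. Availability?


Availability = MTBF / (MTBF + MTTR)
Availability = 6284 / (6284 + 172)
Availability = 6284 / 6456
Availability = 97.3358%

97.3358%


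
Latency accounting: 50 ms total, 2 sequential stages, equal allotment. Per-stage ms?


Formula: per_stage = total_budget / stages
per_stage = 50 / 2
per_stage = 25.0 ms

25.0 ms


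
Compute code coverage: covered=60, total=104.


Coverage = covered / total * 100
Coverage = 60 / 104 * 100
Coverage = 57.69%

57.69%


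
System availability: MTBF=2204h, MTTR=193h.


Availability = MTBF / (MTBF + MTTR)
Availability = 2204 / (2204 + 193)
Availability = 2204 / 2397
Availability = 91.9483%

91.9483%


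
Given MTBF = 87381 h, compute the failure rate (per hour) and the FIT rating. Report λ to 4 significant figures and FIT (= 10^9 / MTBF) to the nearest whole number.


Formula: λ = 1 / MTBF; FIT = λ × 1e9 = 1e9 / MTBF
λ = 1 / 87381 ≈ 1.144e-05 failures/hour
FIT = 1e9 / 87381 ≈ 11444 failures per 1e9 hours (nearest whole number)

λ = 1.144e-05 /h, FIT = 11444


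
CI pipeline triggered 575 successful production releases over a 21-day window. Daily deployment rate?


Formula: deployments per day = releases / days
= 575 / 21
= 27.381 deploys/day
(equivalently, 191.67 deploys/week)

27.381 deploys/day


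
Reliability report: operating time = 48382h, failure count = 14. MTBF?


Formula: MTBF = Total operating time / Number of failures
MTBF = 48382 / 14
MTBF = 3455.86 hours

3455.86 hours


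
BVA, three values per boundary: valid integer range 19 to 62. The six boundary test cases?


Range: [19, 62]
Boundaries: just below min, min, min+1, max-1, max, just above max
Values: [18, 19, 20, 61, 62, 63]

[18, 19, 20, 61, 62, 63]


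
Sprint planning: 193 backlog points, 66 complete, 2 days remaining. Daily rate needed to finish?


Formula: Required rate = Remaining points / Days left
Remaining = 193 - 66 = 127 points
Required rate = 127 / 2 = 63.5 points/day

63.5 points/day


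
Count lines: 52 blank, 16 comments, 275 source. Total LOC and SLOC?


Total LOC = blank + comment + code
Total LOC = 52 + 16 + 275 = 343
SLOC (source only) = code = 275

Total LOC: 343, SLOC: 275


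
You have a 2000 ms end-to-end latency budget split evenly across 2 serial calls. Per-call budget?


Formula: per_stage = total_budget / stages
per_stage = 2000 / 2
per_stage = 1000.0 ms

1000.0 ms


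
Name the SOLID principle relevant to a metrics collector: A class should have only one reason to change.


This describes the Single Responsibility Principle (SRP)

Single Responsibility Principle (SRP)


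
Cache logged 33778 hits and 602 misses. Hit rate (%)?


Formula: hit rate = hits / (hits + misses) * 100
hit rate = 33778 / (33778 + 602) * 100
hit rate = 33778 / 34380 * 100
hit rate = 98.25%

98.25%


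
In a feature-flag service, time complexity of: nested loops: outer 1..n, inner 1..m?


Reasoning: product of independent bounds
Complexity: O(n*m)

O(n*m)


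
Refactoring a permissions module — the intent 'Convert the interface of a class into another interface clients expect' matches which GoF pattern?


This matches the Adapter pattern

Adapter


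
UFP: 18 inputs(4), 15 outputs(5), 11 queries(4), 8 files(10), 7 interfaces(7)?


UFP = EI*4 + EO*5 + EQ*4 + ILF*10 + EIF*7
UFP = 18*4 + 15*5 + 11*4 + 8*10 + 7*7
UFP = 72 + 75 + 44 + 80 + 49
UFP = 320

320


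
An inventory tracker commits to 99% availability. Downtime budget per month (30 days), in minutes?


Formula: allowed downtime = period * (100 - SLA) / 100
Period (month (30 days)) = 43200 minutes
Unavailability fraction = (100 - 99.0) / 100
Allowed downtime = 43200 * (100 - 99.0) / 100
Allowed downtime = 432.0 minutes

432.0 minutes


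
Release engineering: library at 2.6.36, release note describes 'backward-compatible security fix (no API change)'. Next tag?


Current: 2.6.36
Change category: 'backward-compatible security fix (no API change)' → patch bump
SemVer rule: patch bump → increment PATCH (MAJOR and MINOR unchanged)
New: 2.6.37

2.6.37


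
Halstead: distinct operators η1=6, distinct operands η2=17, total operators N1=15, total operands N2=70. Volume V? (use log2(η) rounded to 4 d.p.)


Formula: V = N * log2(η), where N = N1 + N2 and η = η1 + η2
η = 6 + 17 = 23
N = 15 + 70 = 85
log2(23) ≈ 4.5236
V = 85 * 4.5236 = 384.51

384.51


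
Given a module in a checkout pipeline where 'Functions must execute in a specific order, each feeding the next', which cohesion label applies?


Reasoning: Output of one is input to next
Type: Sequential cohesion

Sequential cohesion


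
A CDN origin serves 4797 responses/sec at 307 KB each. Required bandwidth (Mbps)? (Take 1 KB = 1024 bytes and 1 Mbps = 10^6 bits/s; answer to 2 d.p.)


Formula: Mbps = payload_bytes * RPS * 8 / 1e6
Payload per request = 307 KB = 307 * 1024 = 314368 bytes
Total bytes/sec = 314368 * 4797 = 1508023296
Total bits/sec = 1508023296 * 8 = 12064186368
Mbps = 12064186368 / 1e6 = 12064.19

12064.19 Mbps


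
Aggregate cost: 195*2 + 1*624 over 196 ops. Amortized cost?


Formula: Amortized cost = Total cost / Operations
Total cost = (195 * 2) + (1 * 624)
Total cost = 390 + 624 = 1014
Amortized = 1014 / 196 = 5.1735

5.1735


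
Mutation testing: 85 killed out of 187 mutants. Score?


Mutation score = killed / total * 100
Mutation score = 85 / 187 * 100
Mutation score = 45.45%

45.45%


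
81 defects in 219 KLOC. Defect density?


Defect density = defects / KLOC
Defect density = 81 / 219
Defect density = 0.37 defects/KLOC

0.37 defects/KLOC


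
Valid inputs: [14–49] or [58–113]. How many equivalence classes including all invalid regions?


Valid ranges: [14,49] and [58,113]
Class 1: x < 14 — invalid
Class 2: 14 ≤ x ≤ 49 — valid
Class 3: 49 < x < 58 — invalid (gap between ranges)
Class 4: 58 ≤ x ≤ 113 — valid
Class 5: x > 113 — invalid
Total equivalence classes: 5

5 equivalence classes


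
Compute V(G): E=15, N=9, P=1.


Formula: V(G) = E - N + 2P
V(G) = 15 - 9 + 2*1
V(G) = 6 + 2
V(G) = 8

8


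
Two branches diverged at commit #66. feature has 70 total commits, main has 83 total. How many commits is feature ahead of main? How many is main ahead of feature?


Common ancestor: commit #66
feature commits after divergence: 70 - 66 = 4
main commits after divergence: 83 - 66 = 17
feature is 4 commits ahead of main
main is 17 commits ahead of feature

feature ahead: 4, main ahead: 17


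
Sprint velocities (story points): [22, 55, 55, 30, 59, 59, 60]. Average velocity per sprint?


Formula: Avg velocity = Total points / Number of sprints
Points: [22, 55, 55, 30, 59, 59, 60]
Sum = 22 + 55 + 55 + 30 + 59 + 59 + 60 = 340
Avg velocity = 340 / 7 = 48.57 points/sprint

48.57 points/sprint


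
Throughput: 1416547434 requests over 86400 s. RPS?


Formula: throughput = requests / seconds
throughput = 1416547434 / 86400
throughput = 16395.22 requests/second

16395.22 requests/second


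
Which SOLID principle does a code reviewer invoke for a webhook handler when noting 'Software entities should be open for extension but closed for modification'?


This describes the Open/Closed Principle (OCP)

Open/Closed Principle (OCP)


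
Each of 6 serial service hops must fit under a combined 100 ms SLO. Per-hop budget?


Formula: per_stage = total_budget / stages
per_stage = 100 / 6
per_stage = 16.67 ms

16.67 ms


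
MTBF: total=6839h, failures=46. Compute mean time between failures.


Formula: MTBF = Total operating time / Number of failures
MTBF = 6839 / 46
MTBF = 148.67 hours

148.67 hours


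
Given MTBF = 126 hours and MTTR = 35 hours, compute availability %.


Availability = MTBF / (MTBF + MTTR)
Availability = 126 / (126 + 35)
Availability = 126 / 161
Availability = 78.2609%

78.2609%


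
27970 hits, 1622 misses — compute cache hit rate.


Formula: hit rate = hits / (hits + misses) * 100
hit rate = 27970 / (27970 + 1622) * 100
hit rate = 27970 / 29592 * 100
hit rate = 94.52%

94.52%


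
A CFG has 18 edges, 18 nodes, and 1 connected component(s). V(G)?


Formula: V(G) = E - N + 2P
V(G) = 18 - 18 + 2*1
V(G) = 0 + 2
V(G) = 2

2


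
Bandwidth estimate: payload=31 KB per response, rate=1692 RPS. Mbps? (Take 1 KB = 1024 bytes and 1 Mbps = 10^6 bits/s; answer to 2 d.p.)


Formula: Mbps = payload_bytes * RPS * 8 / 1e6
Payload per request = 31 KB = 31 * 1024 = 31744 bytes
Total bytes/sec = 31744 * 1692 = 53710848
Total bits/sec = 53710848 * 8 = 429686784
Mbps = 429686784 / 1e6 = 429.69

429.69 Mbps


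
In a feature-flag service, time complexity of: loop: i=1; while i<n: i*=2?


Reasoning: i doubles each step so iterations are log2(n)
Complexity: O(log n)

O(log n)


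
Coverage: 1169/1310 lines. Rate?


Coverage = covered / total * 100
Coverage = 1169 / 1310 * 100
Coverage = 89.24%

89.24%


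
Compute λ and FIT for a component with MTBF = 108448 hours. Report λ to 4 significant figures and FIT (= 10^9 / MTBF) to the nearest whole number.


Formula: λ = 1 / MTBF; FIT = λ × 1e9 = 1e9 / MTBF
λ = 1 / 108448 ≈ 9.221e-06 failures/hour
FIT = 1e9 / 108448 ≈ 9221 failures per 1e9 hours (nearest whole number)

λ = 9.221e-06 /h, FIT = 9221


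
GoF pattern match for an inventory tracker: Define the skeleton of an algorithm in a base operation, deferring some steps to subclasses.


This matches the Template Method pattern

Template Method


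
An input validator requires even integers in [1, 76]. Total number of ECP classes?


Constraint: even integers in [1, 76]
Class 1: x < 1 — out-of-range invalid
Class 2: x in [1,76] but odd — wrong type invalid
Class 3: x in [1,76] and even — valid
Class 4: x > 76 — out-of-range invalid
Total equivalence classes: 4

4 equivalence classes


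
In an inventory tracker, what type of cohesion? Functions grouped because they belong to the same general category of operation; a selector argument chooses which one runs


Reasoning: Grouped by category of activity, not by data or sequence
Type: Logical cohesion

Logical cohesion


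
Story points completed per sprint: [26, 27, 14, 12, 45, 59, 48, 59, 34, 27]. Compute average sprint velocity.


Formula: Avg velocity = Total points / Number of sprints
Points: [26, 27, 14, 12, 45, 59, 48, 59, 34, 27]
Sum = 26 + 27 + 14 + 12 + 45 + 59 + 48 + 59 + 34 + 27 = 351
Avg velocity = 351 / 10 = 35.1 points/sprint

35.1 points/sprint


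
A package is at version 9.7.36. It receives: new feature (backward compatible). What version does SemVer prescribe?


Current: 9.7.36
Change category: 'new feature (backward compatible)' → minor bump
SemVer rule: minor bump → increment MINOR, reset PATCH to 0 (MAJOR unchanged)
New: 9.8.0

9.8.0


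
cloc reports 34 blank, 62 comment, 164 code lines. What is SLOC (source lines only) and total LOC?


Total LOC = blank + comment + code
Total LOC = 34 + 62 + 164 = 260
SLOC (source only) = code = 164

Total LOC: 260, SLOC: 164


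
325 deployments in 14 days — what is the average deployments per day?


Formula: deployments per day = releases / days
= 325 / 14
= 23.214 deploys/day
(equivalently, 162.5 deploys/week)

23.214 deploys/day


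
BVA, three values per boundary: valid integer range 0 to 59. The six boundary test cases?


Range: [0, 59]
Boundaries: just below min, min, min+1, max-1, max, just above max
Values: [-1, 0, 1, 58, 59, 60]

[-1, 0, 1, 58, 59, 60]


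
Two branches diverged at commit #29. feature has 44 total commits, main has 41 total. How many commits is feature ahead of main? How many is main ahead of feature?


Common ancestor: commit #29
feature commits after divergence: 44 - 29 = 15
main commits after divergence: 41 - 29 = 12
feature is 15 commits ahead of main
main is 12 commits ahead of feature

feature ahead: 15, main ahead: 12


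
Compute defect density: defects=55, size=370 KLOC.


Defect density = defects / KLOC
Defect density = 55 / 370
Defect density = 0.149 defects/KLOC

0.149 defects/KLOC


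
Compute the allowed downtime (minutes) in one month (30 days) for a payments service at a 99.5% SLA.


Formula: allowed downtime = period * (100 - SLA) / 100
Period (month (30 days)) = 43200 minutes
Unavailability fraction = (100 - 99.5) / 100
Allowed downtime = 43200 * (100 - 99.5) / 100
Allowed downtime = 216.0 minutes

216.0 minutes


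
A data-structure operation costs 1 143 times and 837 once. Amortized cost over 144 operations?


Formula: Amortized cost = Total cost / Operations
Total cost = (143 * 1) + (1 * 837)
Total cost = 143 + 837 = 980
Amortized = 980 / 144 = 6.8056

6.8056


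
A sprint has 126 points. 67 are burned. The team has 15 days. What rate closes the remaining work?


Formula: Required rate = Remaining points / Days left
Remaining = 126 - 67 = 59 points
Required rate = 59 / 15 = 3.93 points/day

3.93 points/day


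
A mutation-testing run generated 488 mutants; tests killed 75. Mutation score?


Mutation score = killed / total * 100
Mutation score = 75 / 488 * 100
Mutation score = 15.37%

15.37%


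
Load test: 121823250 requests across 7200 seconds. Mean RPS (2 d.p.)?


Formula: throughput = requests / seconds
throughput = 121823250 / 7200
throughput = 16919.9 requests/second

16919.9 requests/second


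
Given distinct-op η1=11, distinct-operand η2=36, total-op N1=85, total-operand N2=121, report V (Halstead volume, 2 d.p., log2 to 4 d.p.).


Formula: V = N * log2(η), where N = N1 + N2 and η = η1 + η2
η = 11 + 36 = 47
N = 85 + 121 = 206
log2(47) ≈ 5.5546
V = 206 * 5.5546 = 1144.25

1144.25


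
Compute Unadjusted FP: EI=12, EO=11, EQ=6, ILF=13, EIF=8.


UFP = EI*4 + EO*5 + EQ*4 + ILF*10 + EIF*7
UFP = 12*4 + 11*5 + 6*4 + 13*10 + 8*7
UFP = 48 + 55 + 24 + 130 + 56
UFP = 313

313


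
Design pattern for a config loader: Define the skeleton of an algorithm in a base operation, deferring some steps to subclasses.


This matches the Template Method pattern

Template Method


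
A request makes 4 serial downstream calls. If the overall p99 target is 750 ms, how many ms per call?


Formula: per_stage = total_budget / stages
per_stage = 750 / 4
per_stage = 187.5 ms

187.5 ms


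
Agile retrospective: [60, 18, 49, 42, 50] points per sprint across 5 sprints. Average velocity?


Formula: Avg velocity = Total points / Number of sprints
Points: [60, 18, 49, 42, 50]
Sum = 60 + 18 + 49 + 42 + 50 = 219
Avg velocity = 219 / 5 = 43.8 points/sprint

43.8 points/sprint


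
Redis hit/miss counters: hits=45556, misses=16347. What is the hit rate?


Formula: hit rate = hits / (hits + misses) * 100
hit rate = 45556 / (45556 + 16347) * 100
hit rate = 45556 / 61903 * 100
hit rate = 73.59%

73.59%


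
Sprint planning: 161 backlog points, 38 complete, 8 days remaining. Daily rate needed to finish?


Formula: Required rate = Remaining points / Days left
Remaining = 161 - 38 = 123 points
Required rate = 123 / 8 = 15.38 points/day

15.38 points/day


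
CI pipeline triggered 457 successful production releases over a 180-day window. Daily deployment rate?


Formula: deployments per day = releases / days
= 457 / 180
= 2.539 deploys/day
(equivalently, 17.77 deploys/week)

2.539 deploys/day


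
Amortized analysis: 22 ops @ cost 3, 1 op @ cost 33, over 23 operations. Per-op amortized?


Formula: Amortized cost = Total cost / Operations
Total cost = (22 * 3) + (1 * 33)
Total cost = 66 + 33 = 99
Amortized = 99 / 23 = 4.3043

4.3043


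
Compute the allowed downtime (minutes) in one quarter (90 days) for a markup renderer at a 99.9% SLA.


Formula: allowed downtime = period * (100 - SLA) / 100
Period (quarter (90 days)) = 129600 minutes
Unavailability fraction = (100 - 99.9) / 100
Allowed downtime = 129600 * (100 - 99.9) / 100
Allowed downtime = 129.6 minutes

129.6 minutes


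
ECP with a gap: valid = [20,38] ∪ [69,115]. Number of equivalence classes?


Valid ranges: [20,38] and [69,115]
Class 1: x < 20 — invalid
Class 2: 20 ≤ x ≤ 38 — valid
Class 3: 38 < x < 69 — invalid (gap between ranges)
Class 4: 69 ≤ x ≤ 115 — valid
Class 5: x > 115 — invalid
Total equivalence classes: 5

5 equivalence classes


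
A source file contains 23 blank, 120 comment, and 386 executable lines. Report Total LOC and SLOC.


Total LOC = blank + comment + code
Total LOC = 23 + 120 + 386 = 529
SLOC (source only) = code = 386

Total LOC: 529, SLOC: 386


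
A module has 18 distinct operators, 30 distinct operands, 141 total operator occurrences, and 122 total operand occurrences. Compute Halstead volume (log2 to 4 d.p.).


Formula: V = N * log2(η), where N = N1 + N2 and η = η1 + η2
η = 18 + 30 = 48
N = 141 + 122 = 263
log2(48) ≈ 5.5850
V = 263 * 5.5850 = 1468.86

1468.86


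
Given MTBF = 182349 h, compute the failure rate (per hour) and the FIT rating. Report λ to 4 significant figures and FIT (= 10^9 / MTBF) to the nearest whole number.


Formula: λ = 1 / MTBF; FIT = λ × 1e9 = 1e9 / MTBF
λ = 1 / 182349 ≈ 5.484e-06 failures/hour
FIT = 1e9 / 182349 ≈ 5484 failures per 1e9 hours (nearest whole number)

λ = 5.484e-06 /h, FIT = 5484


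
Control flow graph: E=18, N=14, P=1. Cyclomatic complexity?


Formula: V(G) = E - N + 2P
V(G) = 18 - 14 + 2*1
V(G) = 4 + 2
V(G) = 6

6


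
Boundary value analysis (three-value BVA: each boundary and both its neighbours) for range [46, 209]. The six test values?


Range: [46, 209]
Boundaries: just below min, min, min+1, max-1, max, just above max
Values: [45, 46, 47, 208, 209, 210]

[45, 46, 47, 208, 209, 210]


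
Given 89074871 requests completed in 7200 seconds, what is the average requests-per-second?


Formula: throughput = requests / seconds
throughput = 89074871 / 7200
throughput = 12371.51 requests/second

12371.51 requests/second


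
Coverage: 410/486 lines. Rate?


Coverage = covered / total * 100
Coverage = 410 / 486 * 100
Coverage = 84.36%

84.36%


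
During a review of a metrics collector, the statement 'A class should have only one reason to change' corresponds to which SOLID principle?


This describes the Single Responsibility Principle (SRP)

Single Responsibility Principle (SRP)


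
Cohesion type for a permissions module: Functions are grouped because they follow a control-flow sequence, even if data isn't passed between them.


Reasoning: Grouped by order of execution within a routine, not by data flow
Type: Procedural cohesion

Procedural cohesion


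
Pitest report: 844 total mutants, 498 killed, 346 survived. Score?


Mutation score = killed / total * 100
Mutation score = 498 / 844 * 100
Mutation score = 59.0%

59.0%


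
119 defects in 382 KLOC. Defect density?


Defect density = defects / KLOC
Defect density = 119 / 382
Defect density = 0.312 defects/KLOC

0.312 defects/KLOC


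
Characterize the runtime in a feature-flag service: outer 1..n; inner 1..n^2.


Reasoning: n times n^2
Complexity: O(n^3)

O(n^3)


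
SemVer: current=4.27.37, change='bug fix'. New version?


Current: 4.27.37
Change category: 'bug fix' → patch bump
SemVer rule: patch bump → increment PATCH (MAJOR and MINOR unchanged)
New: 4.27.38

4.27.38


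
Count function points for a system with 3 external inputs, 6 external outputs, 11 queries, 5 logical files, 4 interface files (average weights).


UFP = EI*4 + EO*5 + EQ*4 + ILF*10 + EIF*7
UFP = 3*4 + 6*5 + 11*4 + 5*10 + 4*7
UFP = 12 + 30 + 44 + 50 + 28
UFP = 164

164


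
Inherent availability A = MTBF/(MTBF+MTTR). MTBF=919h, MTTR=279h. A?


Availability = MTBF / (MTBF + MTTR)
Availability = 919 / (919 + 279)
Availability = 919 / 1198
Availability = 76.7112%

76.7112%


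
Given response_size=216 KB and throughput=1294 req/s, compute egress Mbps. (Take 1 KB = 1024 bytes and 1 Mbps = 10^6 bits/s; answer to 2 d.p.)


Formula: Mbps = payload_bytes * RPS * 8 / 1e6
Payload per request = 216 KB = 216 * 1024 = 221184 bytes
Total bytes/sec = 221184 * 1294 = 286212096
Total bits/sec = 286212096 * 8 = 2289696768
Mbps = 2289696768 / 1e6 = 2289.7

2289.7 Mbps


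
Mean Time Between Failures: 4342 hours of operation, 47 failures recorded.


Formula: MTBF = Total operating time / Number of failures
MTBF = 4342 / 47
MTBF = 92.38 hours

92.38 hours


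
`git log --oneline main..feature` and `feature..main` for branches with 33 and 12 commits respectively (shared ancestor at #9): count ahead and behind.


Common ancestor: commit #9
feature commits after divergence: 33 - 9 = 24
main commits after divergence: 12 - 9 = 3
feature is 24 commits ahead of main
main is 3 commits ahead of feature

feature ahead: 24, main ahead: 3


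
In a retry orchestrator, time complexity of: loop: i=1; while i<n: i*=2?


Reasoning: i doubles each step so iterations are log2(n)
Complexity: O(log n)

O(log n)


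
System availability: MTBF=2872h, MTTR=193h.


Availability = MTBF / (MTBF + MTTR)
Availability = 2872 / (2872 + 193)
Availability = 2872 / 3065
Availability = 93.7031%

93.7031%


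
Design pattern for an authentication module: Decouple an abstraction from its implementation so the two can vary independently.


This matches the Bridge pattern

Bridge


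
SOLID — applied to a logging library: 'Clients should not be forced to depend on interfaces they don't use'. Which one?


This describes the Interface Segregation Principle (ISP)

Interface Segregation Principle (ISP)


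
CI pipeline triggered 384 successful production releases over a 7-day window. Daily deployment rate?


Formula: deployments per day = releases / days
= 384 / 7
= 54.857 deploys/day
(equivalently, 384.0 deploys/week)

54.857 deploys/day


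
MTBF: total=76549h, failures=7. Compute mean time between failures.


Formula: MTBF = Total operating time / Number of failures
MTBF = 76549 / 7
MTBF = 10935.57 hours

10935.57 hours


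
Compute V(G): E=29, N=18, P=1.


Formula: V(G) = E - N + 2P
V(G) = 29 - 18 + 2*1
V(G) = 11 + 2
V(G) = 13

13


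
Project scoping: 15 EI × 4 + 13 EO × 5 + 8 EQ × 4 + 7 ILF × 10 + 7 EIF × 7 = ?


UFP = EI*4 + EO*5 + EQ*4 + ILF*10 + EIF*7
UFP = 15*4 + 13*5 + 8*4 + 7*10 + 7*7
UFP = 60 + 65 + 32 + 70 + 49
UFP = 276

276


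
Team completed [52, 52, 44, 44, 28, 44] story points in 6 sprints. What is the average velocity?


Formula: Avg velocity = Total points / Number of sprints
Points: [52, 52, 44, 44, 28, 44]
Sum = 52 + 52 + 44 + 44 + 28 + 44 = 264
Avg velocity = 264 / 6 = 44.0 points/sprint

44.0 points/sprint


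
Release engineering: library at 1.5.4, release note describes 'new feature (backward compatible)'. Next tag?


Current: 1.5.4
Change category: 'new feature (backward compatible)' → minor bump
SemVer rule: minor bump → increment MINOR, reset PATCH to 0 (MAJOR unchanged)
New: 1.6.0

1.6.0


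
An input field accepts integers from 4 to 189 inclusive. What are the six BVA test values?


Range: [4, 189]
Boundaries: just below min, min, min+1, max-1, max, just above max
Values: [3, 4, 5, 188, 189, 190]

[3, 4, 5, 188, 189, 190]


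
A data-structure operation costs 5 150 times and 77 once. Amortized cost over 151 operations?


Formula: Amortized cost = Total cost / Operations
Total cost = (150 * 5) + (1 * 77)
Total cost = 750 + 77 = 827
Amortized = 827 / 151 = 5.4768

5.4768


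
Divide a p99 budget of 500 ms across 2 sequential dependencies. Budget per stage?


Formula: per_stage = total_budget / stages
per_stage = 500 / 2
per_stage = 250.0 ms

250.0 ms


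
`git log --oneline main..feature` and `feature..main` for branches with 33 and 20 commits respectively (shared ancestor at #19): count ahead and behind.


Common ancestor: commit #19
feature commits after divergence: 33 - 19 = 14
main commits after divergence: 20 - 19 = 1
feature is 14 commits ahead of main
main is 1 commits ahead of feature

feature ahead: 14, main ahead: 1


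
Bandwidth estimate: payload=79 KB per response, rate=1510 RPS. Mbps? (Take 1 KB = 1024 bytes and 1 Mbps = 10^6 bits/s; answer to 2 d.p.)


Formula: Mbps = payload_bytes * RPS * 8 / 1e6
Payload per request = 79 KB = 79 * 1024 = 80896 bytes
Total bytes/sec = 80896 * 1510 = 122152960
Total bits/sec = 122152960 * 8 = 977223680
Mbps = 977223680 / 1e6 = 977.22

977.22 Mbps


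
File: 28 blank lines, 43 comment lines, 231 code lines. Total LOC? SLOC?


Total LOC = blank + comment + code
Total LOC = 28 + 43 + 231 = 302
SLOC (source only) = code = 231

Total LOC: 302, SLOC: 231


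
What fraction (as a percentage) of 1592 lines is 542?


Coverage = covered / total * 100
Coverage = 542 / 1592 * 100
Coverage = 34.05%

34.05%


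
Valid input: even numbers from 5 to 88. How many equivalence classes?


Constraint: even integers in [5, 88]
Class 1: x < 5 — out-of-range invalid
Class 2: x in [5,88] but odd — wrong type invalid
Class 3: x in [5,88] and even — valid
Class 4: x > 88 — out-of-range invalid
Total equivalence classes: 4

4 equivalence classes


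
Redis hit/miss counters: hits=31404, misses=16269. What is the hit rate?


Formula: hit rate = hits / (hits + misses) * 100
hit rate = 31404 / (31404 + 16269) * 100
hit rate = 31404 / 47673 * 100
hit rate = 65.87%

65.87%


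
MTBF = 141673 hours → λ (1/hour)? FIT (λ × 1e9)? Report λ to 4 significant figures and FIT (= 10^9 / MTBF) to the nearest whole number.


Formula: λ = 1 / MTBF; FIT = λ × 1e9 = 1e9 / MTBF
λ = 1 / 141673 ≈ 7.059e-06 failures/hour
FIT = 1e9 / 141673 ≈ 7059 failures per 1e9 hours (nearest whole number)

λ = 7.059e-06 /h, FIT = 7059


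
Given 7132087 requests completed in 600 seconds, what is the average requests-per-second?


Formula: throughput = requests / seconds
throughput = 7132087 / 600
throughput = 11886.81 requests/second

11886.81 requests/second


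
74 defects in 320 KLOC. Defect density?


Defect density = defects / KLOC
Defect density = 74 / 320
Defect density = 0.231 defects/KLOC

0.231 defects/KLOC


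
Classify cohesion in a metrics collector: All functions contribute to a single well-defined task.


Reasoning: Best: single purpose
Type: Functional cohesion

Functional cohesion


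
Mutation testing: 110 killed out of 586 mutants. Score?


Mutation score = killed / total * 100
Mutation score = 110 / 586 * 100
Mutation score = 18.77%

18.77%


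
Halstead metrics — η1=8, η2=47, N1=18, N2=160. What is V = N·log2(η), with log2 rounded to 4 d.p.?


Formula: V = N * log2(η), where N = N1 + N2 and η = η1 + η2
η = 8 + 47 = 55
N = 18 + 160 = 178
log2(55) ≈ 5.7814
V = 178 * 5.7814 = 1029.09

1029.09


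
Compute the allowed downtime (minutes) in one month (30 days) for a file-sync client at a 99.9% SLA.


Formula: allowed downtime = period * (100 - SLA) / 100
Period (month (30 days)) = 43200 minutes
Unavailability fraction = (100 - 99.9) / 100
Allowed downtime = 43200 * (100 - 99.9) / 100
Allowed downtime = 43.2 minutes

43.2 minutes


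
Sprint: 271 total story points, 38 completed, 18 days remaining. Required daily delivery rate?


Formula: Required rate = Remaining points / Days left
Remaining = 271 - 38 = 233 points
Required rate = 233 / 18 = 12.94 points/day

12.94 points/day


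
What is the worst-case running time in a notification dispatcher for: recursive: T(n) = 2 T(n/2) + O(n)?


Reasoning: master theorem case 2 (merge-sort recurrence)
Complexity: O(n log n)

O(n log n)


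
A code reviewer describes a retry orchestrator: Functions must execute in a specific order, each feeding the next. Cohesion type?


Reasoning: Output of one is input to next
Type: Sequential cohesion

Sequential cohesion


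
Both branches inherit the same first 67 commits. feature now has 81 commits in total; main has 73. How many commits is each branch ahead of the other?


Common ancestor: commit #67
feature commits after divergence: 81 - 67 = 14
main commits after divergence: 73 - 67 = 6
feature is 14 commits ahead of main
main is 6 commits ahead of feature

feature ahead: 14, main ahead: 6


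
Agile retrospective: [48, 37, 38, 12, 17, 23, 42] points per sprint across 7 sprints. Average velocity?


Formula: Avg velocity = Total points / Number of sprints
Points: [48, 37, 38, 12, 17, 23, 42]
Sum = 48 + 37 + 38 + 12 + 17 + 23 + 42 = 217
Avg velocity = 217 / 7 = 31.0 points/sprint

31.0 points/sprint


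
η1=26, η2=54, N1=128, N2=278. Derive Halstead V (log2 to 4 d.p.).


Formula: V = N * log2(η), where N = N1 + N2 and η = η1 + η2
η = 26 + 54 = 80
N = 128 + 278 = 406
log2(80) ≈ 6.3219
V = 406 * 6.3219 = 2566.69

2566.69


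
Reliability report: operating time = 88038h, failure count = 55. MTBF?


Formula: MTBF = Total operating time / Number of failures
MTBF = 88038 / 55
MTBF = 1600.69 hours

1600.69 hours


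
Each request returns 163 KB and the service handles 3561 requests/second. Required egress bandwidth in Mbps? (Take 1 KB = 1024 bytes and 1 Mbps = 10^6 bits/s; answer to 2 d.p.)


Formula: Mbps = payload_bytes * RPS * 8 / 1e6
Payload per request = 163 KB = 163 * 1024 = 166912 bytes
Total bytes/sec = 166912 * 3561 = 594373632
Total bits/sec = 594373632 * 8 = 4754989056
Mbps = 4754989056 / 1e6 = 4754.99

4754.99 Mbps


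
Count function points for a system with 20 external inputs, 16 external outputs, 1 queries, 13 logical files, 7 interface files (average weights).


UFP = EI*4 + EO*5 + EQ*4 + ILF*10 + EIF*7
UFP = 20*4 + 16*5 + 1*4 + 13*10 + 7*7
UFP = 80 + 80 + 4 + 130 + 49
UFP = 343

343


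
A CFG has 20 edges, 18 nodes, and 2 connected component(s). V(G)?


Formula: V(G) = E - N + 2P
V(G) = 20 - 18 + 2*2
V(G) = 2 + 4
V(G) = 6

6


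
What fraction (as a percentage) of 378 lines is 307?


Coverage = covered / total * 100
Coverage = 307 / 378 * 100
Coverage = 81.22%

81.22%


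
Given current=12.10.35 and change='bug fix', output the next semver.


Current: 12.10.35
Change category: 'bug fix' → patch bump
SemVer rule: patch bump → increment PATCH (MAJOR and MINOR unchanged)
New: 12.10.36

12.10.36


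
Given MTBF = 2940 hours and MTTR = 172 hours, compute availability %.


Availability = MTBF / (MTBF + MTTR)
Availability = 2940 / (2940 + 172)
Availability = 2940 / 3112
Availability = 94.473%

94.473%


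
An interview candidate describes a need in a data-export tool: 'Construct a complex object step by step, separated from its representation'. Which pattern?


This matches the Builder pattern

Builder


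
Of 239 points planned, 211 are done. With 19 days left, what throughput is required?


Formula: Required rate = Remaining points / Days left
Remaining = 239 - 211 = 28 points
Required rate = 28 / 19 = 1.47 points/day

1.47 points/day


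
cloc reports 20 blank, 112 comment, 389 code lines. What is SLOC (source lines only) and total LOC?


Total LOC = blank + comment + code
Total LOC = 20 + 112 + 389 = 521
SLOC (source only) = code = 389

Total LOC: 521, SLOC: 389


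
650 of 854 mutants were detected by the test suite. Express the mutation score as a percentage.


Mutation score = killed / total * 100
Mutation score = 650 / 854 * 100
Mutation score = 76.11%

76.11%


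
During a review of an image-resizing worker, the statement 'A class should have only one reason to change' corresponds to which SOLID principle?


This describes the Single Responsibility Principle (SRP)

Single Responsibility Principle (SRP)


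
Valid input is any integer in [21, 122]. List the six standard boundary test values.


Range: [21, 122]
Boundaries: just below min, min, min+1, max-1, max, just above max
Values: [20, 21, 22, 121, 122, 123]

[20, 21, 22, 121, 122, 123]


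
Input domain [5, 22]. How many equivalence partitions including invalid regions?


Valid range: [5, 22]
Class 1: x < 5 — invalid
Class 2: 5 ≤ x ≤ 22 — valid
Class 3: x > 22 — invalid
Total equivalence classes: 3

3 equivalence classes


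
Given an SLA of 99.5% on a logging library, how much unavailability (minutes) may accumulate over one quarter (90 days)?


Formula: allowed downtime = period * (100 - SLA) / 100
Period (quarter (90 days)) = 129600 minutes
Unavailability fraction = (100 - 99.5) / 100
Allowed downtime = 129600 * (100 - 99.5) / 100
Allowed downtime = 648.0 minutes

648.0 minutes


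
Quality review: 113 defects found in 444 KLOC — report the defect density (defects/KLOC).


Defect density = defects / KLOC
Defect density = 113 / 444
Defect density = 0.255 defects/KLOC

0.255 defects/KLOC


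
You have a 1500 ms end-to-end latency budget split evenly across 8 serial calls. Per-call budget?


Formula: per_stage = total_budget / stages
per_stage = 1500 / 8
per_stage = 187.5 ms

187.5 ms


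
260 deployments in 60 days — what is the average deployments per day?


Formula: deployments per day = releases / days
= 260 / 60
= 4.333 deploys/day
(equivalently, 30.33 deploys/week)

4.333 deploys/day


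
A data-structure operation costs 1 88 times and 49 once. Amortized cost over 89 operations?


Formula: Amortized cost = Total cost / Operations
Total cost = (88 * 1) + (1 * 49)
Total cost = 88 + 49 = 137
Amortized = 137 / 89 = 1.5393

1.5393


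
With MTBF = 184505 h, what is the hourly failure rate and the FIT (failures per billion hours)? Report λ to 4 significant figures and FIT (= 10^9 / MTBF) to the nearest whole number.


Formula: λ = 1 / MTBF; FIT = λ × 1e9 = 1e9 / MTBF
λ = 1 / 184505 ≈ 5.420e-06 failures/hour
FIT = 1e9 / 184505 ≈ 5420 failures per 1e9 hours (nearest whole number)

λ = 5.420e-06 /h, FIT = 5420


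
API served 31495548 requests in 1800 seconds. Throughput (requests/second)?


Formula: throughput = requests / seconds
throughput = 31495548 / 1800
throughput = 17497.53 requests/second

17497.53 requests/second


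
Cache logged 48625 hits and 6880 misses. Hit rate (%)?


Formula: hit rate = hits / (hits + misses) * 100
hit rate = 48625 / (48625 + 6880) * 100
hit rate = 48625 / 55505 * 100
hit rate = 87.6%

87.6%


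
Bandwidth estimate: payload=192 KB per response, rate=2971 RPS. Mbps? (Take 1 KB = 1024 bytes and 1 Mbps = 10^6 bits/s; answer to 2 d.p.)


Formula: Mbps = payload_bytes * RPS * 8 / 1e6
Payload per request = 192 KB = 192 * 1024 = 196608 bytes
Total bytes/sec = 196608 * 2971 = 584122368
Total bits/sec = 584122368 * 8 = 4672978944
Mbps = 4672978944 / 1e6 = 4672.98

4672.98 Mbps


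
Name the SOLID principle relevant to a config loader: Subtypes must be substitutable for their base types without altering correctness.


This describes the Liskov Substitution Principle (LSP)

Liskov Substitution Principle (LSP)


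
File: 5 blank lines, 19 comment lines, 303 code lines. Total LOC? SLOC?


Total LOC = blank + comment + code
Total LOC = 5 + 19 + 303 = 327
SLOC (source only) = code = 303

Total LOC: 327, SLOC: 303


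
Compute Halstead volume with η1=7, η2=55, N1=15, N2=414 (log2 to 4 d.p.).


Formula: V = N * log2(η), where N = N1 + N2 and η = η1 + η2
η = 7 + 55 = 62
N = 15 + 414 = 429
log2(62) ≈ 5.9542
V = 429 * 5.9542 = 2554.35

2554.35


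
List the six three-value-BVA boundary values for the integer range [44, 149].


Range: [44, 149]
Boundaries: just below min, min, min+1, max-1, max, just above max
Values: [43, 44, 45, 148, 149, 150]

[43, 44, 45, 148, 149, 150]


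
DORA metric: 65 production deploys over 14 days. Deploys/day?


Formula: deployments per day = releases / days
= 65 / 14
= 4.643 deploys/day
(equivalently, 32.5 deploys/week)

4.643 deploys/day


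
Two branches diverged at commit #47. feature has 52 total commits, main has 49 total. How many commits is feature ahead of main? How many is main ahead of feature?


Common ancestor: commit #47
feature commits after divergence: 52 - 47 = 5
main commits after divergence: 49 - 47 = 2
feature is 5 commits ahead of main
main is 2 commits ahead of feature

feature ahead: 5, main ahead: 2


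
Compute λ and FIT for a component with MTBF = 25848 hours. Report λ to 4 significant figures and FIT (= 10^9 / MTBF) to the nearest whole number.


Formula: λ = 1 / MTBF; FIT = λ × 1e9 = 1e9 / MTBF
λ = 1 / 25848 ≈ 3.869e-05 failures/hour
FIT = 1e9 / 25848 ≈ 38688 failures per 1e9 hours (nearest whole number)

λ = 3.869e-05 /h, FIT = 38688


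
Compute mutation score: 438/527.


Mutation score = killed / total * 100
Mutation score = 438 / 527 * 100
Mutation score = 83.11%

83.11%


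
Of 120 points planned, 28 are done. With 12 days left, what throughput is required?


Formula: Required rate = Remaining points / Days left
Remaining = 120 - 28 = 92 points
Required rate = 92 / 12 = 7.67 points/day

7.67 points/day


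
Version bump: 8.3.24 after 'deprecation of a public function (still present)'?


Current: 8.3.24
Change category: 'deprecation of a public function (still present)' → minor bump
SemVer rule: minor bump → increment MINOR, reset PATCH to 0 (MAJOR unchanged)
New: 8.4.0

8.4.0


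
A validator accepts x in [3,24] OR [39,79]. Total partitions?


Valid ranges: [3,24] and [39,79]
Class 1: x < 3 — invalid
Class 2: 3 ≤ x ≤ 24 — valid
Class 3: 24 < x < 39 — invalid (gap between ranges)
Class 4: 39 ≤ x ≤ 79 — valid
Class 5: x > 79 — invalid
Total equivalence classes: 5

5 equivalence classes


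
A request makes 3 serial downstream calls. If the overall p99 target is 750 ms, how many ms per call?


Formula: per_stage = total_budget / stages
per_stage = 750 / 3
per_stage = 250.0 ms

250.0 ms


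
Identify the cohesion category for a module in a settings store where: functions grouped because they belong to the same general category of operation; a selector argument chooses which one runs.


Reasoning: Grouped by category of activity, not by data or sequence
Type: Logical cohesion

Logical cohesion


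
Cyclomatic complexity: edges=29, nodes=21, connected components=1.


Formula: V(G) = E - N + 2P
V(G) = 29 - 21 + 2*1
V(G) = 8 + 2
V(G) = 10

10


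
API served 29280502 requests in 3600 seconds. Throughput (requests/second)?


Formula: throughput = requests / seconds
throughput = 29280502 / 3600
throughput = 8133.47 requests/second

8133.47 requests/second


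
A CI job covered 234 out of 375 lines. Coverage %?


Coverage = covered / total * 100
Coverage = 234 / 375 * 100
Coverage = 62.4%

62.4%


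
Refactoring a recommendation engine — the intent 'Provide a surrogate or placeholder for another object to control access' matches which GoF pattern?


This matches the Proxy pattern

Proxy
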